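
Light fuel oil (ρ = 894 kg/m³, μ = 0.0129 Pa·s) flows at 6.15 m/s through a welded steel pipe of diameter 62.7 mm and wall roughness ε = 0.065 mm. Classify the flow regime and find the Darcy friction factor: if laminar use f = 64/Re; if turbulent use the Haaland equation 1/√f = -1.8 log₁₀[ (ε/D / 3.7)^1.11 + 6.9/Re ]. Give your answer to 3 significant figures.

f ≈ 0.0262

Re = ρVD/μ = 894·6.15·0.0627/0.0129 = 2.672e+04.
Re > 4000 → turbulent. ε/D = 6.5e-05/0.0627 = 0.00104; Haaland: 1/√f = -1.8 log₁₀[0.000114 + 0.000258] = 6.173, so f = 0.02624.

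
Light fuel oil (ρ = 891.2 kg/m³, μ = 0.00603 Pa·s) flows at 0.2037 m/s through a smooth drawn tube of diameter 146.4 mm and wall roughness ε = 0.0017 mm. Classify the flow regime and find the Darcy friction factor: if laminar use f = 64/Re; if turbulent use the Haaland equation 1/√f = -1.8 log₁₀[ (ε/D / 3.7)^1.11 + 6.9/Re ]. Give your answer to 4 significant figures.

f ≈ 0.03922

Re = ρVD/μ = 891.2·0.2037·0.1464/0.00603 = 4407.
Re > 4000 → turbulent. ε/D = 1.7e-06/0.1464 = 1.16e-05; Haaland: 1/√f = -1.8 log₁₀[7.79e-07 + 0.00157] = 5.049, so f = 0.03922.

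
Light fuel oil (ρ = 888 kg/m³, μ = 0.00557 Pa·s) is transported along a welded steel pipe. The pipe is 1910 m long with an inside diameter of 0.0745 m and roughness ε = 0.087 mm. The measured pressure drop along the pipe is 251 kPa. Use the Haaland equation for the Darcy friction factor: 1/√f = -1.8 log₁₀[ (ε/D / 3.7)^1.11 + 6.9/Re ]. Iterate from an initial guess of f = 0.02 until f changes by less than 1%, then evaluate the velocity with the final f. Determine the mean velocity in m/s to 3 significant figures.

Rearranging Darcy-Weisbach: V = √(2·ΔP·D/(f·L·ρ)). With ε/D = 8.7e-05/0.0745 = 0.00117, iterate starting from f = 0.02:
  f = 0.02 → V = √(2·2.51e+05·0.0745/(0.02·1910·888)) = 1.05 m/s; Re = ρVD/μ = 1.247e+04; f → 0.0308
  f = 0.0308 → V = 0.8461 m/s; Re = 1.005e+04; f → 0.03237
  f = 0.03237 → V = 0.8254 m/s; Re = 9803; f → 0.03256
Converged (Δf/f < 1%). With the final f = 0.03256: V = √(2·2.51e+05·0.0745/(0.03256·1910·888)) = 0.8229 m/s.

V ≈ 0.823 m/s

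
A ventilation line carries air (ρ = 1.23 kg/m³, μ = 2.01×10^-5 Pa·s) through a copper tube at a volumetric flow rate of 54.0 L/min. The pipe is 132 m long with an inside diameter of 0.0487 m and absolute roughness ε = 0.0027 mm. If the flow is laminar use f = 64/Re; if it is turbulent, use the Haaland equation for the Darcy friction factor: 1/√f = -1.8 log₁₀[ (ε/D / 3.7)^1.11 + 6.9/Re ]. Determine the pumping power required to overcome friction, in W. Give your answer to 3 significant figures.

P ≈ 0.0156 W

Q = 54.0 L/min = 54.0/60000 = 0.0009 m³/s.
Cross-sectional area A = πD²/4 = π(0.0487)²/4 = 0.001863 m²; mean velocity V = Q/A = 0.0009/0.001863 = 0.4832 m/s.
Reynolds number Re = ρVD/μ = 1.23 · 0.4832 · 0.0487 / 2.01e-05 = 1440.
Re < 2300 → laminar flow, so f = 64/Re = 64/1440 = 0.04445 (the turbulent correlation is not needed).
Darcy-Weisbach: ΔP = f(L/D)(ρV²/2) = 0.04445·(132/0.0487)·(1.23·0.4832²/2) = 0.04445·2710·0.1436 = 17.3 Pa.
Pumping power P = QΔP = 0.0009·17.3 = 0.01557 W = 0.0156 W.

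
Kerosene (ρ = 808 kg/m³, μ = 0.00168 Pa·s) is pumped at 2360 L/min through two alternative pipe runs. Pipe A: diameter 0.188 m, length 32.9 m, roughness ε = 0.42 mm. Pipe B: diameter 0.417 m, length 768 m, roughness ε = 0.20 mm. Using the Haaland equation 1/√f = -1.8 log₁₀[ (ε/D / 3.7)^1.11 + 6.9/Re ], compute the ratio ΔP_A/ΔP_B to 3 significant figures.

Pipe A: V = Q/A = 0.03933/0.02776 = 1.417 m/s; Re = 1.281e+05; ε/D = 0.00223; Haaland → f = 0.02529; ΔP_A = f(L/D)(ρV²/2) = 3590 Pa.
Pipe B: V = Q/A = 0.03933/0.1366 = 0.288 m/s; Re = 5.776e+04; ε/D = 0.00048; Haaland → f = 0.02166; ΔP_B = f(L/D)(ρV²/2) = 1337 Pa.
ΔP_A/ΔP_B = 3590/1337 = 2.69.

ΔP_A/ΔP_B ≈ 2.69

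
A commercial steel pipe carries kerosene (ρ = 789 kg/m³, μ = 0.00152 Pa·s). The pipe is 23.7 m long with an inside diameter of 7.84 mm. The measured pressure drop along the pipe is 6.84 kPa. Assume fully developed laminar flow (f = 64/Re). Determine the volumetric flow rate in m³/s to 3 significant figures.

Q ≈ 1.76×10^-5 m³/s

For laminar flow, f = 64/Re with Re = ρVD/μ, so Darcy-Weisbach reduces to ΔP = 32μLV/D². Solving for V: V = ΔP·D²/(32μL) = 6840·(0.00784)²/(32·0.00152·23.7) = 0.3647 m/s.
Check: Re = ρVD/μ = 789·0.3647·0.00784/0.00152 = 1484 < 2300, so the laminar assumption holds.
Q = V·A = 0.3647·(π/4·0.00784²) = 1.761e-05 m³/s = 1.76×10^-5 m³/s.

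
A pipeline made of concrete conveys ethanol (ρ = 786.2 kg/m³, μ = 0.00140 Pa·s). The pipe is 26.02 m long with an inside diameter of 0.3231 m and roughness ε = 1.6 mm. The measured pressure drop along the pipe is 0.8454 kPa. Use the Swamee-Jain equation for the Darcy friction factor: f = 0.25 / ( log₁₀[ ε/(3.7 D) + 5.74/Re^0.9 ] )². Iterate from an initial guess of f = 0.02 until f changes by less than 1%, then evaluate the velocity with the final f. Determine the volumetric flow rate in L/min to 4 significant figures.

Q ≈ 4563 L/min

Rearranging Darcy-Weisbach: V = √(2·ΔP·D/(f·L·ρ)). With ε/D = 0.0016/0.3231 = 0.00495, iterate starting from f = 0.02:
  f = 0.02 → V = √(2·845.4·0.3231/(0.02·26.02·786.2)) = 1.156 m/s; Re = ρVD/μ = 2.097e+05; f → 0.0309
  f = 0.0309 → V = 0.9296 m/s; Re = 1.687e+05; f → 0.03104
Converged (Δf/f < 1%). With the final f = 0.03104: V = √(2·845.4·0.3231/(0.03104·26.02·786.2)) = 0.9276 m/s.
Q = V·A = 0.9276·(π/4·0.3231²) = 0.07605 m³/s = 4563 L/min.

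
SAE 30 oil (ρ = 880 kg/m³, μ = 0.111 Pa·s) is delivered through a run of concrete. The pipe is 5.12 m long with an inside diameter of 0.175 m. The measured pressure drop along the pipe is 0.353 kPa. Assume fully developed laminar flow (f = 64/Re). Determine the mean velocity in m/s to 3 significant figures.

V ≈ 0.594 m/s

For laminar flow, f = 64/Re with Re = ρVD/μ, so Darcy-Weisbach reduces to ΔP = 32μLV/D². Solving for V: V = ΔP·D²/(32μL) = 353·(0.175)²/(32·0.111·5.12) = 0.5944 m/s.
Check: Re = ρVD/μ = 880·0.5944·0.175/0.111 = 824.7 < 2300, so the laminar assumption holds.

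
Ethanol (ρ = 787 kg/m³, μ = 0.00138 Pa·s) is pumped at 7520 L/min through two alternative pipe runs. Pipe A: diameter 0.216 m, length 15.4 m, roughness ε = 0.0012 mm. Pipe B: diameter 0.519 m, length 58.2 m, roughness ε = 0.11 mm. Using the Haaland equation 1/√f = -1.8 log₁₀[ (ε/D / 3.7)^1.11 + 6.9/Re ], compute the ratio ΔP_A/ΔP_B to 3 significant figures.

ΔP_A/ΔP_B ≈ 16.6

Pipe A: V = Q/A = 0.1253/0.03664 = 3.42 m/s; Re = 4.213e+05; ε/D = 5.56e-06; Haaland → f = 0.01353; ΔP_A = f(L/D)(ρV²/2) = 4440 Pa.
Pipe B: V = Q/A = 0.1253/0.2116 = 0.5924 m/s; Re = 1.753e+05; ε/D = 0.000212; Haaland → f = 0.01725; ΔP_B = f(L/D)(ρV²/2) = 267.2 Pa.
ΔP_A/ΔP_B = 4440/267.2 = 16.6.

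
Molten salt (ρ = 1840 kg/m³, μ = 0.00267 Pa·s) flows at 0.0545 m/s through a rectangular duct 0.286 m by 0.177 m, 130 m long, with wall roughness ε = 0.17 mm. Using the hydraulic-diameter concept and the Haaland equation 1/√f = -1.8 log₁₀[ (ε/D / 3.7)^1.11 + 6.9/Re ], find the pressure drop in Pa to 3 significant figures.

Hydraulic diameter D_h = 4A/P = 4·(0.286·0.177)/(2·(0.286+0.177)) = 0.2025/0.926 = 0.2187 m.
Re = ρVD_h/μ = 1840·0.0545·0.2187/0.00267 = 8213.
ε/D_h = 0.00017/0.2187 = 0.000777; Haaland gives 1/√f = -1.8 log₁₀[8.28e-05+0.00084] = 5.463, so f = 0.03351.
ΔP = f(L/D_h)(ρV²/2) = 0.03351·130/0.2187·2.733 = 54.44 Pa.

ΔP ≈ 54.4 Pa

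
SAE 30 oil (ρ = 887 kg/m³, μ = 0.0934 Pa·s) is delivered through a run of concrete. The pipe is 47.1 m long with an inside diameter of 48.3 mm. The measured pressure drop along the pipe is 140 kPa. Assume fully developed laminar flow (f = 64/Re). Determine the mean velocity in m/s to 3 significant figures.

For laminar flow, f = 64/Re with Re = ρVD/μ, so Darcy-Weisbach reduces to ΔP = 32μLV/D². Solving for V: V = ΔP·D²/(32μL) = 1.4e+05·(0.0483)²/(32·0.0934·47.1) = 2.32 m/s.
Check: Re = ρVD/μ = 887·2.32·0.0483/0.0934 = 1064 < 2300, so the laminar assumption holds.

V ≈ 2.32 m/s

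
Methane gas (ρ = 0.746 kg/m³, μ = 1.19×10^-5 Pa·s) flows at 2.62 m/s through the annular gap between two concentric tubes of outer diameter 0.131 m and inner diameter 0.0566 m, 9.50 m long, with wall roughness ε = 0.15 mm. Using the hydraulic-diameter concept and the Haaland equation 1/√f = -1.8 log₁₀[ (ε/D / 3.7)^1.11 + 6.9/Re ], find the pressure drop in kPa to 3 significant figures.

ΔP ≈ 0.0105 kPa

Hydraulic diameter D_h = 4A/P = D_o - D_i = 0.131 - 0.0566 = 0.0744 m.
Re = ρVD_h/μ = 0.746·2.62·0.0744/1.19e-05 = 1.222e+04.
ε/D_h = 0.00015/0.0744 = 0.00202; Haaland gives 1/√f = -1.8 log₁₀[0.000238+0.000565] = 5.571, so f = 0.03222.
ΔP = f(L/D_h)(ρV²/2) = 0.03222·9.5/0.0744·2.56 = 10.53 Pa.
ΔP = 0.0105 kPa.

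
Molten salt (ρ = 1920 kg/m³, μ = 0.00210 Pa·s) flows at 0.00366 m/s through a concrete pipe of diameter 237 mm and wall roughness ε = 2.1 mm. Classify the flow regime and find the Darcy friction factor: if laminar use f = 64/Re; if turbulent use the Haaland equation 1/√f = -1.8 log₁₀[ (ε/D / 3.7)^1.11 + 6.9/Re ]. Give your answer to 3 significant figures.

Re = ρVD/μ = 1920·0.00366·0.237/0.0021 = 793.1.
Re < 2300 → laminar, so f = 64/Re = 0.0807 (roughness is irrelevant in laminar flow).

f ≈ 0.0807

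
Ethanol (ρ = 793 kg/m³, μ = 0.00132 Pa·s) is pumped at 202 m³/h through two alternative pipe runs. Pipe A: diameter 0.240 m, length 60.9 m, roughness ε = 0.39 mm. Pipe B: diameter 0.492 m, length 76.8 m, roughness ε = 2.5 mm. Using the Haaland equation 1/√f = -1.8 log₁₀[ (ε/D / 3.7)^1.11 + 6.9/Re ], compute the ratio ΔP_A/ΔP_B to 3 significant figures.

Pipe A: V = Q/A = 0.05611/0.04524 = 1.24 m/s; Re = 1.788e+05; ε/D = 0.00162; Haaland → f = 0.02322; ΔP_A = f(L/D)(ρV²/2) = 3595 Pa.
Pipe B: V = Q/A = 0.05611/0.1901 = 0.2951 m/s; Re = 8.724e+04; ε/D = 0.00508; Haaland → f = 0.03154; ΔP_B = f(L/D)(ρV²/2) = 170 Pa.
ΔP_A/ΔP_B = 3595/170 = 21.1.

ΔP_A/ΔP_B ≈ 21.1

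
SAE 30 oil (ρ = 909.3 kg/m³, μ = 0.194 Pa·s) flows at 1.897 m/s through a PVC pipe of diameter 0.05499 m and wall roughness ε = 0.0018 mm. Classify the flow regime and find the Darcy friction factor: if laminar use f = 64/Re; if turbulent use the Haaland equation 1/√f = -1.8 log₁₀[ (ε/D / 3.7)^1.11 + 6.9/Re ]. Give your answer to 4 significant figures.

f ≈ 0.1309

Re = ρVD/μ = 909.3·1.897·0.05499/0.194 = 488.9.
Re < 2300 → laminar, so f = 64/Re = 0.1309 (roughness is irrelevant in laminar flow).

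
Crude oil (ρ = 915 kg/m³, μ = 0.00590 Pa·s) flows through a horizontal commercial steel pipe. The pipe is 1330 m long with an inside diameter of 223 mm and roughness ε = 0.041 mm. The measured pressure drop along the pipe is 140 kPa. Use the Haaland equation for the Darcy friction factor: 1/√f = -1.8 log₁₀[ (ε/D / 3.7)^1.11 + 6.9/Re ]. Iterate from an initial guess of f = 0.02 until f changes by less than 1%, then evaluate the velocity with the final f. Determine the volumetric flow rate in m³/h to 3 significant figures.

Rearranging Darcy-Weisbach: V = √(2·ΔP·D/(f·L·ρ)). With ε/D = 4.1e-05/0.223 = 0.000184, iterate starting from f = 0.02:
  f = 0.02 → V = √(2·1.4e+05·0.223/(0.02·1330·915)) = 1.602 m/s; Re = ρVD/μ = 5.539e+04; f → 0.02082
  f = 0.02082 → V = 1.57 m/s; Re = 5.429e+04; f → 0.02091
Converged (Δf/f < 1%). With the final f = 0.02091: V = √(2·1.4e+05·0.223/(0.02091·1330·915)) = 1.567 m/s.
Q = V·A = 1.567·(π/4·0.223²) = 0.06119 m³/s = 220 m³/h.

Q ≈ 220 m³/h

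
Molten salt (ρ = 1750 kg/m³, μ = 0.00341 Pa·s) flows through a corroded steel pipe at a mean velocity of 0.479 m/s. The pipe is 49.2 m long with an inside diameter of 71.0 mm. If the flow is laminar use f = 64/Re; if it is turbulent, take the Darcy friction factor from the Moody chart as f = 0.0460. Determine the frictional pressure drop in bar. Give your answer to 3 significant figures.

ΔP ≈ 0.0640 bar

Reynolds number Re = ρVD/μ = 1750 · 0.479 · 0.071 / 0.00341 = 1.745e+04.
Re > 4000 → turbulent; use the Moody-chart value f = 0.0460.
Darcy-Weisbach: ΔP = f(L/D)(ρV²/2) = 0.046·(49.2/0.071)·(1750·0.479²/2) = 0.046·693·200.8 = 6399 Pa.
ΔP = 6399 Pa = 0.0640 bar.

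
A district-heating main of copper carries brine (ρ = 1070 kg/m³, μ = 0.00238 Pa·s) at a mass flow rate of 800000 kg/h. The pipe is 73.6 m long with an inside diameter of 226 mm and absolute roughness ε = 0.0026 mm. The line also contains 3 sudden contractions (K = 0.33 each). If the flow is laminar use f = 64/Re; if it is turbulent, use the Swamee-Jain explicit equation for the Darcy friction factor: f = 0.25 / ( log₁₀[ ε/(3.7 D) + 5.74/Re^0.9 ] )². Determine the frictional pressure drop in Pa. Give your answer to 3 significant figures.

ΔP ≈ 75700 Pa

ṁ = 800000 kg/h = 800000/3600 = 222.2 kg/s.
A = πD²/4 = π(0.226)²/4 = 0.04011 m²; mean velocity V = ṁ/(ρA) = 222.2/(1070 · 0.04011) = 5.177 m/s.
Reynolds number Re = ρVD/μ = 1070 · 5.177 · 0.226 / 0.00238 = 5.26e+05.
Re > 4000 → turbulent. Relative roughness ε/D = 2.6e-06/0.226 = 1.15e-05. Swamee-Jain: f = 0.25/(log₁₀[1.15e-05/3.7 + 5.74/5.26e+05^0.9])² = 0.25/(log₁₀[3.11e-06 + 4.07e-05])² = 0.25/(-4.358)² = 0.01316.
Total minor-loss coefficient ΣK = 3·0.33 = 0.99.
ΔP = [f·L/D + ΣK]·(ρV²/2) = [0.01316·73.6/0.226 + 0.99]·(1070·5.177²/2) = [4.287 + 0.99]·1.434e+04 = 7.567e+04 Pa.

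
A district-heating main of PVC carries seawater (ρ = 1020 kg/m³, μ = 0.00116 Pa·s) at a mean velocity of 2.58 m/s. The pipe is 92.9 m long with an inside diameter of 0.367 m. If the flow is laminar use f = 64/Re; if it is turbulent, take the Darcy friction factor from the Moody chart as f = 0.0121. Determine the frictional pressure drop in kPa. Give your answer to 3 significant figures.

Reynolds number Re = ρVD/μ = 1020 · 2.58 · 0.367 / 0.00116 = 8.326e+05.
Re > 4000 → turbulent; use the Moody-chart value f = 0.0121.
Darcy-Weisbach: ΔP = f(L/D)(ρV²/2) = 0.0121·(92.9/0.367)·(1020·2.58²/2) = 0.0121·253.1·3395 = 1.04e+04 Pa.
ΔP = 1.04e+04 Pa = 10.4 kPa.

ΔP ≈ 10.4 kPa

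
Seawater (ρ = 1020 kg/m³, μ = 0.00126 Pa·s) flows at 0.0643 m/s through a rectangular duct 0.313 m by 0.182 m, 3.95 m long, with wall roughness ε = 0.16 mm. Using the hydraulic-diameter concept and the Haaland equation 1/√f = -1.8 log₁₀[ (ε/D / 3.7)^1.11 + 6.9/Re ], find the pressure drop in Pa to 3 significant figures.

Hydraulic diameter D_h = 4A/P = 4·(0.313·0.182)/(2·(0.313+0.182)) = 0.2279/0.99 = 0.2302 m.
Re = ρVD_h/μ = 1020·0.0643·0.2302/0.00126 = 1.198e+04.
ε/D_h = 0.00016/0.2302 = 0.000695; Haaland gives 1/√f = -1.8 log₁₀[7.31e-05+0.000576] = 5.738, so f = 0.03037.
ΔP = f(L/D_h)(ρV²/2) = 0.03037·3.95/0.2302·2.109 = 1.099 Pa.

ΔP ≈ 1.10 Pa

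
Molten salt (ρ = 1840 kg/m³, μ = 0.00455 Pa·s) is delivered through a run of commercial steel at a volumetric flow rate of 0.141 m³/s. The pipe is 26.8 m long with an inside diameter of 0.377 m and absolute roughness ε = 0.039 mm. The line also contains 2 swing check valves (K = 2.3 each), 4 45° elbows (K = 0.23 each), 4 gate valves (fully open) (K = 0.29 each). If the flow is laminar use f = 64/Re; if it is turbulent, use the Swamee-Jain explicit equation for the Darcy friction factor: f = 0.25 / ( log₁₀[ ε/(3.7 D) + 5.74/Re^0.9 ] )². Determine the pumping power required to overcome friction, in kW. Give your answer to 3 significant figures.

P ≈ 1.63 kW

Cross-sectional area A = πD²/4 = π(0.377)²/4 = 0.1116 m²; mean velocity V = Q/A = 0.141/0.1116 = 1.263 m/s.
Reynolds number Re = ρVD/μ = 1840 · 1.263 · 0.377 / 0.00455 = 1.926e+05.
Re > 4000 → turbulent. Relative roughness ε/D = 3.9e-05/0.377 = 0.000103. Swamee-Jain: f = 0.25/(log₁₀[0.000103/3.7 + 5.74/1.926e+05^0.9])² = 0.25/(log₁₀[2.8e-05 + 0.000101])² = 0.25/(-3.891)² = 0.01651.
Total minor-loss coefficient ΣK = 2·2.3 + 4·0.23 + 4·0.29 = 6.68.
ΔP = [f·L/D + ΣK]·(ρV²/2) = [0.01651·26.8/0.377 + 6.68]·(1840·1.263²/2) = [1.174 + 6.68]·1468 = 1.153e+04 Pa.
Pumping power P = QΔP = 0.141·1.153e+04 = 1626 W = 1.63 kW.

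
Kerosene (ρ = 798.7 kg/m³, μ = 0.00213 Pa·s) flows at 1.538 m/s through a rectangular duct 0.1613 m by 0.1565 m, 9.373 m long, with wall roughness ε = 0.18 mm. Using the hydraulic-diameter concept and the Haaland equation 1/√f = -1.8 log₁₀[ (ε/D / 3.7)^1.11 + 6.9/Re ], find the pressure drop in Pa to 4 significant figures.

Hydraulic diameter D_h = 4A/P = 4·(0.1613·0.1565)/(2·(0.1613+0.1565)) = 0.101/0.6356 = 0.1589 m.
Re = ρVD_h/μ = 798.7·1.538·0.1589/0.00213 = 9.162e+04.
ε/D_h = 0.00018/0.1589 = 0.00113; Haaland gives 1/√f = -1.8 log₁₀[0.000126+7.53e-05] = 6.654, so f = 0.02259.
ΔP = f(L/D_h)(ρV²/2) = 0.02259·9.373/0.1589·944.6 = 1259 Pa.

ΔP ≈ 1259 Pa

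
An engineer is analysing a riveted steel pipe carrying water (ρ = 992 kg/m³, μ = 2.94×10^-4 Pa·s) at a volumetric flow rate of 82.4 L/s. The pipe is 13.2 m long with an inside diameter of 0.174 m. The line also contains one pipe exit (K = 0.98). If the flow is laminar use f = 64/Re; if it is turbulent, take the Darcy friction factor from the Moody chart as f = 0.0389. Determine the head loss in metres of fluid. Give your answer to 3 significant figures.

h_f ≈ 2.41 m

Q = 82.4 L/s = 82.4/1000 = 0.0824 m³/s.
Cross-sectional area A = πD²/4 = π(0.174)²/4 = 0.02378 m²; mean velocity V = Q/A = 0.0824/0.02378 = 3.465 m/s.
Reynolds number Re = ρVD/μ = 992 · 3.465 · 0.174 / 0.000294 = 2.034e+06.
Re > 4000 → turbulent; use the Moody-chart value f = 0.0389.
Total minor-loss coefficient ΣK = 1·0.98 = 0.98.
ΔP = [f·L/D + ΣK]·(ρV²/2) = [0.0389·13.2/0.174 + 0.98]·(992·3.465²/2) = [2.951 + 0.98]·5956 = 2.341e+04 Pa.
Head loss h_f = ΔP/(ρg) = 2.341e+04/(992·9.81) = 2.41 m.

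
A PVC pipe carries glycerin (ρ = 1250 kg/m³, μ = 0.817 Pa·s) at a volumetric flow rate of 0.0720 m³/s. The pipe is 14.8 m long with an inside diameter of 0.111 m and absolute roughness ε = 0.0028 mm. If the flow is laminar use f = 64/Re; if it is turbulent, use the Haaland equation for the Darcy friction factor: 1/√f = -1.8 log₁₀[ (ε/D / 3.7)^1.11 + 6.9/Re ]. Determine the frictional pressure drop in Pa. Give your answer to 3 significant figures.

Cross-sectional area A = πD²/4 = π(0.111)²/4 = 0.009677 m²; mean velocity V = Q/A = 0.072/0.009677 = 7.44 m/s.
Reynolds number Re = ρVD/μ = 1250 · 7.44 · 0.111 / 0.817 = 1264.
Re < 2300 → laminar flow, so f = 64/Re = 64/1264 = 0.05065 (the turbulent correlation is not needed).
Darcy-Weisbach: ΔP = f(L/D)(ρV²/2) = 0.05065·(14.8/0.111)·(1250·7.44²/2) = 0.05065·133.3·3.46e+04 = 2.337e+05 Pa.

ΔP ≈ 234000 Pa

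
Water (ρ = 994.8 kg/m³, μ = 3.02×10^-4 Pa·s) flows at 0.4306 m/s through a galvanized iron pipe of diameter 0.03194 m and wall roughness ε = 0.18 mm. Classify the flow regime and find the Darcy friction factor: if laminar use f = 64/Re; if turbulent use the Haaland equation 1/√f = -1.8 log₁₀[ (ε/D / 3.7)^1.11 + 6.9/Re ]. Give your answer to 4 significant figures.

Re = ρVD/μ = 994.8·0.4306·0.03194/0.000302 = 4.53e+04.
Re > 4000 → turbulent. ε/D = 0.00018/0.03194 = 0.00564; Haaland: 1/√f = -1.8 log₁₀[0.000746 + 0.000152] = 5.484, so f = 0.03325.

f ≈ 0.03325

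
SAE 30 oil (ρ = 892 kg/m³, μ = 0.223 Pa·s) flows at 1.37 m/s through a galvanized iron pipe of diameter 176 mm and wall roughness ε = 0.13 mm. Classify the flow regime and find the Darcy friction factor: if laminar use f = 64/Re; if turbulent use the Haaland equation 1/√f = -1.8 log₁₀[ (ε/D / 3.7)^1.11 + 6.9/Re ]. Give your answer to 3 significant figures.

Re = ρVD/μ = 892·1.37·0.176/0.223 = 964.5.
Re < 2300 → laminar, so f = 64/Re = 0.06636 (roughness is irrelevant in laminar flow).

f ≈ 0.0664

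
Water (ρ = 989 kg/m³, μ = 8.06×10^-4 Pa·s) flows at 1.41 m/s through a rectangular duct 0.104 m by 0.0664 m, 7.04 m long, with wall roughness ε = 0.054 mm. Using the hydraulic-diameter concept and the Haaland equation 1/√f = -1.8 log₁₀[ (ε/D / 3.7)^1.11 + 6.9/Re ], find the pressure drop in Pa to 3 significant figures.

ΔP ≈ 1710 Pa

Hydraulic diameter D_h = 4A/P = 4·(0.104·0.0664)/(2·(0.104+0.0664)) = 0.02762/0.3408 = 0.08105 m.
Re = ρVD_h/μ = 989·1.41·0.08105/0.000806 = 1.402e+05.
ε/D_h = 5.4e-05/0.08105 = 0.000666; Haaland gives 1/√f = -1.8 log₁₀[6.97e-05+4.92e-05] = 7.064, so f = 0.02004.
ΔP = f(L/D_h)(ρV²/2) = 0.02004·7.04/0.08105·983.1 = 1711 Pa.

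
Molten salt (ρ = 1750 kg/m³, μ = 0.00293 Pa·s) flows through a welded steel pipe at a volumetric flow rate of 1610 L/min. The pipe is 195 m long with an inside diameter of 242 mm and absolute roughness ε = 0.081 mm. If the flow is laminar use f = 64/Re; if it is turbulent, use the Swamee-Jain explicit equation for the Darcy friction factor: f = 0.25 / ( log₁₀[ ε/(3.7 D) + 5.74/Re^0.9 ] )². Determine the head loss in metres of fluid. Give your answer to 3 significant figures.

Q = 1610 L/min = 1610/60000 = 0.02683 m³/s.
Cross-sectional area A = πD²/4 = π(0.242)²/4 = 0.046 m²; mean velocity V = Q/A = 0.02683/0.046 = 0.5834 m/s.
Reynolds number Re = ρVD/μ = 1750 · 0.5834 · 0.242 / 0.00293 = 8.432e+04.
Re > 4000 → turbulent. Relative roughness ε/D = 8.1e-05/0.242 = 0.000335. Swamee-Jain: f = 0.25/(log₁₀[0.000335/3.7 + 5.74/8.432e+04^0.9])² = 0.25/(log₁₀[9.05e-05 + 0.000212])² = 0.25/(-3.52)² = 0.02018.
Darcy-Weisbach: ΔP = f(L/D)(ρV²/2) = 0.02018·(195/0.242)·(1750·0.5834²/2) = 0.02018·805.8·297.8 = 4842 Pa.
Head loss h_f = ΔP/(ρg) = 4842/(1750·9.81) = 0.282 m.

h_f ≈ 0.282 m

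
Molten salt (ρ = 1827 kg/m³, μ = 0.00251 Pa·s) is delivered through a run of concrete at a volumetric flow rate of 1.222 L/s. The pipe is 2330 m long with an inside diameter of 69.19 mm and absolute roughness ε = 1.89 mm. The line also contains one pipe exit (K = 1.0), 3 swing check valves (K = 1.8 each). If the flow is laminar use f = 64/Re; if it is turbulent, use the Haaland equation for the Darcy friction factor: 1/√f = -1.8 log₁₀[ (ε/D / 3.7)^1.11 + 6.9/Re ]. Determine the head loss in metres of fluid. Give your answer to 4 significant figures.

Q = 1.222 L/s = 1.222/1000 = 0.001222 m³/s.
Cross-sectional area A = πD²/4 = π(0.06919)²/4 = 0.00376 m²; mean velocity V = Q/A = 0.001222/0.00376 = 0.325 m/s.
Reynolds number Re = ρVD/μ = 1827 · 0.325 · 0.06919 / 0.00251 = 1.637e+04.
Re > 4000 → turbulent. Relative roughness ε/D = 0.00189/0.06919 = 0.0273. Haaland: 1/√f = -1.8 log₁₀[(0.0273/3.7)^1.11 + 6.9/1.637e+04] = -1.8 log₁₀[0.0043 + 0.000422] = 4.186, so f = 0.05706.
Total minor-loss coefficient ΣK = 1·1 + 3·1.8 = 6.4.
ΔP = [f·L/D + ΣK]·(ρV²/2) = [0.05706·2330/0.06919 + 6.4]·(1827·0.325²/2) = [1922 + 6.4]·96.49 = 1.86e+05 Pa.
Head loss h_f = ΔP/(ρg) = 1.86e+05/(1827·9.81) = 10.38 m.

h_f ≈ 10.38 m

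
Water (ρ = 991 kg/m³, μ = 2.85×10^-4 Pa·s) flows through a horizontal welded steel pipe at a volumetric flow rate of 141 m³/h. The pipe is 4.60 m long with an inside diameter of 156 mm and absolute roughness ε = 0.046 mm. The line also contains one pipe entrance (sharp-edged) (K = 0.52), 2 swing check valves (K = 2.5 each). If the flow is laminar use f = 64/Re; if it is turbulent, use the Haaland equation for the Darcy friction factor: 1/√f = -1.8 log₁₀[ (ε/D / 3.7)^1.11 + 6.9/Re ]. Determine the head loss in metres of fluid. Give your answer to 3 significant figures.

Q = 141 m³/h = 141/3600 = 0.03917 m³/s.
Cross-sectional area A = πD²/4 = π(0.156)²/4 = 0.01911 m²; mean velocity V = Q/A = 0.03917/0.01911 = 2.049 m/s.
Reynolds number Re = ρVD/μ = 991 · 2.049 · 0.156 / 0.000285 = 1.112e+06.
Re > 4000 → turbulent. Relative roughness ε/D = 4.6e-05/0.156 = 0.000295. Haaland: 1/√f = -1.8 log₁₀[(0.000295/3.7)^1.11 + 6.9/1.112e+06] = -1.8 log₁₀[2.82e-05 + 6.21e-06] = 8.034, so f = 0.01549.
Total minor-loss coefficient ΣK = 1·0.52 + 2·2.5 = 5.52.
ΔP = [f·L/D + ΣK]·(ρV²/2) = [0.01549·4.6/0.156 + 5.52]·(991·2.049²/2) = [0.4569 + 5.52]·2081 = 1.244e+04 Pa.
Head loss h_f = ΔP/(ρg) = 1.244e+04/(991·9.81) = 1.28 m.

h_f ≈ 1.28 m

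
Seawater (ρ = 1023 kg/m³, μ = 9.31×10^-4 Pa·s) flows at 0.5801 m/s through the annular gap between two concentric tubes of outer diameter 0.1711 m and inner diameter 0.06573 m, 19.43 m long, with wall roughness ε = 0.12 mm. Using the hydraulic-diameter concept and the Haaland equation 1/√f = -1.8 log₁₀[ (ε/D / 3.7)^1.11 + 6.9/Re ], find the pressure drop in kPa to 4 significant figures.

ΔP ≈ 0.7395 kPa

Hydraulic diameter D_h = 4A/P = D_o - D_i = 0.1711 - 0.06573 = 0.1054 m.
Re = ρVD_h/μ = 1023·0.5801·0.1054/0.000931 = 6.717e+04.
ε/D_h = 0.00012/0.1054 = 0.00114; Haaland gives 1/√f = -1.8 log₁₀[0.000126+0.000103] = 6.552, so f = 0.0233.
ΔP = f(L/D_h)(ρV²/2) = 0.0233·19.43/0.1054·172.1 = 739.5 Pa.
ΔP = 0.7395 kPa.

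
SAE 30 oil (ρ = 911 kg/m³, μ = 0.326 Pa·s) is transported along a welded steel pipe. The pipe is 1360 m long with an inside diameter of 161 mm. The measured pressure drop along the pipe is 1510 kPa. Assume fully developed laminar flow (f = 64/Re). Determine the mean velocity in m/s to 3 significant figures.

V ≈ 2.76 m/s

For laminar flow, f = 64/Re with Re = ρVD/μ, so Darcy-Weisbach reduces to ΔP = 32μLV/D². Solving for V: V = ΔP·D²/(32μL) = 1.51e+06·(0.161)²/(32·0.326·1360) = 2.759 m/s.
Check: Re = ρVD/μ = 911·2.759·0.161/0.326 = 1241 < 2300, so the laminar assumption holds.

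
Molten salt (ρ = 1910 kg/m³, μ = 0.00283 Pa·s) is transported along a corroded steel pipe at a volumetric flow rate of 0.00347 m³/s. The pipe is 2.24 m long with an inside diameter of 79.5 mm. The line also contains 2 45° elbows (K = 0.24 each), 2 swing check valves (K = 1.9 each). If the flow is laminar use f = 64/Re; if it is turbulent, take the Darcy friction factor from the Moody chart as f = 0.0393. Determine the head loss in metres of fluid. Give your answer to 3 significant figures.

Cross-sectional area A = πD²/4 = π(0.0795)²/4 = 0.004964 m²; mean velocity V = Q/A = 0.00347/0.004964 = 0.699 m/s.
Reynolds number Re = ρVD/μ = 1910 · 0.699 · 0.0795 / 0.00283 = 3.751e+04.
Re > 4000 → turbulent; use the Moody-chart value f = 0.0393.
Total minor-loss coefficient ΣK = 2·0.24 + 2·1.9 = 4.28.
ΔP = [f·L/D + ΣK]·(ρV²/2) = [0.0393·2.24/0.0795 + 4.28]·(1910·0.699²/2) = [1.107 + 4.28]·466.7 = 2514 Pa.
Head loss h_f = ΔP/(ρg) = 2514/(1910·9.81) = 0.134 m.

h_f ≈ 0.134 m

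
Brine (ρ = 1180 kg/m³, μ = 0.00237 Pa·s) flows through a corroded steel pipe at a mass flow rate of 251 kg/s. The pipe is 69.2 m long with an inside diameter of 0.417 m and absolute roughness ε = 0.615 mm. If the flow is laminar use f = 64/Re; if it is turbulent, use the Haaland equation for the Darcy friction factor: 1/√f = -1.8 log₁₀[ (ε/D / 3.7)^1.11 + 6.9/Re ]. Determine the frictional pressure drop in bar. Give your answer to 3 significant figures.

ΔP ≈ 0.0529 bar

A = πD²/4 = π(0.417)²/4 = 0.1366 m²; mean velocity V = ṁ/(ρA) = 251/(1180 · 0.1366) = 1.558 m/s.
Reynolds number Re = ρVD/μ = 1180 · 1.558 · 0.417 / 0.00237 = 3.234e+05.
Re > 4000 → turbulent. Relative roughness ε/D = 0.000615/0.417 = 0.00147. Haaland: 1/√f = -1.8 log₁₀[(0.00147/3.7)^1.11 + 6.9/3.234e+05] = -1.8 log₁₀[0.000168 + 2.13e-05] = 6.699, so f = 0.02228.
Darcy-Weisbach: ΔP = f(L/D)(ρV²/2) = 0.02228·(69.2/0.417)·(1180·1.558²/2) = 0.02228·165.9·1431 = 5293 Pa.
ΔP = 5293 Pa = 0.0529 bar.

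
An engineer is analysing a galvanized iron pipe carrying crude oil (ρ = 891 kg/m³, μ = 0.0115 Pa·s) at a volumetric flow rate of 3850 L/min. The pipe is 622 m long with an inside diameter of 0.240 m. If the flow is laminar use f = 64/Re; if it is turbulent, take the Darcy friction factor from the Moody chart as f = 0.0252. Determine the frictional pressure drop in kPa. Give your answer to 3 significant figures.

ΔP ≈ 58.5 kPa

Q = 3850 L/min = 3850/60000 = 0.06417 m³/s.
Cross-sectional area A = πD²/4 = π(0.24)²/4 = 0.04524 m²; mean velocity V = Q/A = 0.06417/0.04524 = 1.418 m/s.
Reynolds number Re = ρVD/μ = 891 · 1.418 · 0.24 / 0.0115 = 2.637e+04.
Re > 4000 → turbulent; use the Moody-chart value f = 0.0252.
Darcy-Weisbach: ΔP = f(L/D)(ρV²/2) = 0.0252·(622/0.24)·(891·1.418²/2) = 0.0252·2592·896.3 = 5.854e+04 Pa.
ΔP = 5.854e+04 Pa = 58.5 kPa.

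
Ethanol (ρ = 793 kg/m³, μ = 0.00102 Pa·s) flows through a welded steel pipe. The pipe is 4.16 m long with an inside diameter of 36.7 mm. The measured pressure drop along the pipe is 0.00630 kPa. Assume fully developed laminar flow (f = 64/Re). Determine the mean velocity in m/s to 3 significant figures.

V ≈ 0.0625 m/s

For laminar flow, f = 64/Re with Re = ρVD/μ, so Darcy-Weisbach reduces to ΔP = 32μLV/D². Solving for V: V = ΔP·D²/(32μL) = 6.3·(0.0367)²/(32·0.00102·4.16) = 0.06249 m/s.
Check: Re = ρVD/μ = 793·0.06249·0.0367/0.00102 = 1783 < 2300, so the laminar assumption holds.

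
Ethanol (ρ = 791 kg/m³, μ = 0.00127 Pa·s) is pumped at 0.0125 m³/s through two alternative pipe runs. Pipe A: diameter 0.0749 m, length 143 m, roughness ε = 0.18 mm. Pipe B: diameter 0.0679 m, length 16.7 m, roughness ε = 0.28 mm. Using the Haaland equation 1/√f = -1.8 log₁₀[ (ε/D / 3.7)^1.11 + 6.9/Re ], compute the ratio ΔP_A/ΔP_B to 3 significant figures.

Pipe A: V = Q/A = 0.0125/0.004406 = 2.837 m/s; Re = 1.323e+05; ε/D = 0.0024; Haaland → f = 0.02569; ΔP_A = f(L/D)(ρV²/2) = 1.561e+05 Pa.
Pipe B: V = Q/A = 0.0125/0.003621 = 3.452 m/s; Re = 1.46e+05; ε/D = 0.00412; Haaland → f = 0.02939; ΔP_B = f(L/D)(ρV²/2) = 3.407e+04 Pa.
ΔP_A/ΔP_B = 1.561e+05/3.407e+04 = 4.58.

ΔP_A/ΔP_B ≈ 4.58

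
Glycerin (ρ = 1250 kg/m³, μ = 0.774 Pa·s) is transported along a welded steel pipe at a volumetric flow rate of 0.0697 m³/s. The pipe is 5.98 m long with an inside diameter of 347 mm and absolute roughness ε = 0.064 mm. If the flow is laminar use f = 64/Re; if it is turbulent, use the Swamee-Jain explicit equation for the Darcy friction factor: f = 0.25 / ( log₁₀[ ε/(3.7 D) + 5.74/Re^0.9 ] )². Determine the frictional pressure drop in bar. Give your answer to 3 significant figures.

Cross-sectional area A = πD²/4 = π(0.347)²/4 = 0.09457 m²; mean velocity V = Q/A = 0.0697/0.09457 = 0.737 m/s.
Reynolds number Re = ρVD/μ = 1250 · 0.737 · 0.347 / 0.774 = 413.
Re < 2300 → laminar flow, so f = 64/Re = 64/413 = 0.155 (the turbulent correlation is not needed).
Darcy-Weisbach: ΔP = f(L/D)(ρV²/2) = 0.155·(5.98/0.347)·(1250·0.737²/2) = 0.155·17.23·339.5 = 906.6 Pa.
ΔP = 906.6 Pa = 0.00907 bar.

ΔP ≈ 0.00907 bar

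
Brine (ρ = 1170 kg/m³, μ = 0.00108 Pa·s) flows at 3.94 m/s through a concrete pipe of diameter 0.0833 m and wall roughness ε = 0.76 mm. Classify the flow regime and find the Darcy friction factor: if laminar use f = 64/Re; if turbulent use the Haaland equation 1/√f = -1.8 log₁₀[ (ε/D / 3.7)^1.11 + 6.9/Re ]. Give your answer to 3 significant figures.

Re = ρVD/μ = 1170·3.94·0.0833/0.00108 = 3.556e+05.
Re > 4000 → turbulent. ε/D = 0.00076/0.0833 = 0.00912; Haaland: 1/√f = -1.8 log₁₀[0.00127 + 1.94e-05] = 5.199, so f = 0.037.

f ≈ 0.0370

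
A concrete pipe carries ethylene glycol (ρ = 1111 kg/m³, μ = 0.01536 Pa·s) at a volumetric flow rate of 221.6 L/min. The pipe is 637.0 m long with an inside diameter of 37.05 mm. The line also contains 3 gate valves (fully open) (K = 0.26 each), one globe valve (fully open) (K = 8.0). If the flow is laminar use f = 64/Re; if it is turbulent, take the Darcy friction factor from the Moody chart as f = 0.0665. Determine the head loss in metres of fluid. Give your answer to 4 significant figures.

Q = 221.6 L/min = 221.6/60000 = 0.003693 m³/s.
Cross-sectional area A = πD²/4 = π(0.03705)²/4 = 0.001078 m²; mean velocity V = Q/A = 0.003693/0.001078 = 3.426 m/s.
Reynolds number Re = ρVD/μ = 1111 · 3.426 · 0.03705 / 0.0154 = 9180.
Re > 4000 → turbulent; use the Moody-chart value f = 0.0665.
Total minor-loss coefficient ΣK = 3·0.26 + 1·8 = 8.78.
ΔP = [f·L/D + ΣK]·(ρV²/2) = [0.0665·637/0.03705 + 8.78]·(1111·3.426²/2) = [1143 + 8.78]·6519 = 7.511e+06 Pa.
Head loss h_f = ΔP/(ρg) = 7.511e+06/(1111·9.81) = 689.1 m.

h_f ≈ 689.1 m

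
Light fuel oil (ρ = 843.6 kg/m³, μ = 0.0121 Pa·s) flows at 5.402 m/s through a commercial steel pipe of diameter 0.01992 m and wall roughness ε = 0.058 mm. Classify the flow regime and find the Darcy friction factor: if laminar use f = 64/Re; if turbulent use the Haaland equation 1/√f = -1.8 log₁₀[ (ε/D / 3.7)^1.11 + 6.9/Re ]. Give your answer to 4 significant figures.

Re = ρVD/μ = 843.6·5.402·0.01992/0.0121 = 7502.
Re > 4000 → turbulent. ε/D = 5.8e-05/0.01992 = 0.00291; Haaland: 1/√f = -1.8 log₁₀[0.000359 + 0.00092] = 5.208, so f = 0.03687.

f ≈ 0.03687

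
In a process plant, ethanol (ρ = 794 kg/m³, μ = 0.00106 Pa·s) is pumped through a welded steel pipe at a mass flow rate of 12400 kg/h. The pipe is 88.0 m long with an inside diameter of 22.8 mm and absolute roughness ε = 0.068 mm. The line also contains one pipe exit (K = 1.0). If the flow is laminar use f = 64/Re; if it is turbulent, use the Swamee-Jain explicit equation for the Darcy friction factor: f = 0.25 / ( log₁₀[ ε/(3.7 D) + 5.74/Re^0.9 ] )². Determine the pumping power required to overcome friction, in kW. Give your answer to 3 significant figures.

ṁ = 12400 kg/h = 12400/3600 = 3.444 kg/s.
A = πD²/4 = π(0.0228)²/4 = 0.0004083 m²; mean velocity V = ṁ/(ρA) = 3.444/(794 · 0.0004083) = 10.63 m/s.
Reynolds number Re = ρVD/μ = 794 · 10.63 · 0.0228 / 0.00106 = 1.815e+05.
Re > 4000 → turbulent. Relative roughness ε/D = 6.8e-05/0.0228 = 0.00298. Swamee-Jain: f = 0.25/(log₁₀[0.00298/3.7 + 5.74/1.815e+05^0.9])² = 0.25/(log₁₀[0.000806 + 0.000106])² = 0.25/(-3.04)² = 0.02705.
Total minor-loss coefficient ΣK = 1·1 = 1.
ΔP = [f·L/D + ΣK]·(ρV²/2) = [0.02705·88/0.0228 + 1]·(794·10.63²/2) = [104.4 + 1]·4.482e+04 = 4.725e+06 Pa.
Q = ṁ/ρ = 3.444/794 = 0.004338 m³/s.
Pumping power P = QΔP = 0.004338·4.725e+06 = 20500 W = 20.5 kW.

P ≈ 20.5 kW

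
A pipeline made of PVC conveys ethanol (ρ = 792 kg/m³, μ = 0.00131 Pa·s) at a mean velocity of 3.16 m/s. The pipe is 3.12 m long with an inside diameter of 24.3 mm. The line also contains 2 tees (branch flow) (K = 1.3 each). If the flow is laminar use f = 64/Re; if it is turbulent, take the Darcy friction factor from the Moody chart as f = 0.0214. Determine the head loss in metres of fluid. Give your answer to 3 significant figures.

Reynolds number Re = ρVD/μ = 792 · 3.16 · 0.0243 / 0.00131 = 4.642e+04.
Re > 4000 → turbulent; use the Moody-chart value f = 0.0214.
Total minor-loss coefficient ΣK = 2·1.3 = 2.6.
ΔP = [f·L/D + ΣK]·(ρV²/2) = [0.0214·3.12/0.0243 + 2.6]·(792·3.16²/2) = [2.748 + 2.6]·3954 = 2.115e+04 Pa.
Head loss h_f = ΔP/(ρg) = 2.115e+04/(792·9.81) = 2.72 m.

h_f ≈ 2.72 m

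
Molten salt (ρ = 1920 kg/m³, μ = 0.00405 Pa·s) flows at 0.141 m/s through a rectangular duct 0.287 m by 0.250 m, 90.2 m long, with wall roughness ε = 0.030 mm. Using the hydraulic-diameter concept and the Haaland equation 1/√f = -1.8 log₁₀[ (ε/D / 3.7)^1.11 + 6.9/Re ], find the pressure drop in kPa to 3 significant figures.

ΔP ≈ 0.172 kPa

Hydraulic diameter D_h = 4A/P = 4·(0.287·0.25)/(2·(0.287+0.25)) = 0.287/1.074 = 0.2672 m.
Re = ρVD_h/μ = 1920·0.141·0.2672/0.00405 = 1.786e+04.
ε/D_h = 3e-05/0.2672 = 0.000112; Haaland gives 1/√f = -1.8 log₁₀[9.66e-06+0.000386] = 6.124, so f = 0.02666.
ΔP = f(L/D_h)(ρV²/2) = 0.02666·90.2/0.2672·19.09 = 171.8 Pa.
ΔP = 0.172 kPa.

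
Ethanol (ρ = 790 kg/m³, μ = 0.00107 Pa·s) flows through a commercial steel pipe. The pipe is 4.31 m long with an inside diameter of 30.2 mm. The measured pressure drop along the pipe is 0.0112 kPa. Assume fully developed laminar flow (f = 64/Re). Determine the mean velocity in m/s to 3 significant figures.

V ≈ 0.0692 m/s

For laminar flow, f = 64/Re with Re = ρVD/μ, so Darcy-Weisbach reduces to ΔP = 32μLV/D². Solving for V: V = ΔP·D²/(32μL) = 11.2·(0.0302)²/(32·0.00107·4.31) = 0.06922 m/s.
Check: Re = ρVD/μ = 790·0.06922·0.0302/0.00107 = 1543 < 2300, so the laminar assumption holds.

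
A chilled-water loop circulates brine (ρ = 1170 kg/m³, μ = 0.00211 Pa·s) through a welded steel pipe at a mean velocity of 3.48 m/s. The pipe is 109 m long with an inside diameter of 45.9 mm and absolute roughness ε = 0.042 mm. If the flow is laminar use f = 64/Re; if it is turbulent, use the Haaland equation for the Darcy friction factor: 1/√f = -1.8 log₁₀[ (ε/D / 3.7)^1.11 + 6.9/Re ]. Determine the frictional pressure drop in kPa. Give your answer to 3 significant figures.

Reynolds number Re = ρVD/μ = 1170 · 3.48 · 0.0459 / 0.00211 = 8.857e+04.
Re > 4000 → turbulent. Relative roughness ε/D = 4.2e-05/0.0459 = 0.000915. Haaland: 1/√f = -1.8 log₁₀[(0.000915/3.7)^1.11 + 6.9/8.857e+04] = -1.8 log₁₀[9.92e-05 + 7.79e-05] = 6.753, so f = 0.02193.
Darcy-Weisbach: ΔP = f(L/D)(ρV²/2) = 0.02193·(109/0.0459)·(1170·3.48²/2) = 0.02193·2375·7085 = 3.689e+05 Pa.
ΔP = 3.689e+05 Pa = 369 kPa.

ΔP ≈ 369 kPa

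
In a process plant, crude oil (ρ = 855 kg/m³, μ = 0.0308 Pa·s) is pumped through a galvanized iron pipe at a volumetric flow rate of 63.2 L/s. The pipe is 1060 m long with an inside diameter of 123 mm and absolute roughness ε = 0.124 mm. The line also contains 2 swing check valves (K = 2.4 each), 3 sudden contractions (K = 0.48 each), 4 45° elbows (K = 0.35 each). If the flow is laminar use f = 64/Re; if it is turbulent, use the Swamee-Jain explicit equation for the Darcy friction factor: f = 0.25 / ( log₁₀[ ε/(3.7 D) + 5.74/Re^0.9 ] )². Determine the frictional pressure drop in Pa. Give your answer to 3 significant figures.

ΔP ≈ 3.08×10^6 Pa

Q = 63.2 L/s = 63.2/1000 = 0.0632 m³/s.
Cross-sectional area A = πD²/4 = π(0.123)²/4 = 0.01188 m²; mean velocity V = Q/A = 0.0632/0.01188 = 5.319 m/s.
Reynolds number Re = ρVD/μ = 855 · 5.319 · 0.123 / 0.0308 = 1.816e+04.
Re > 4000 → turbulent. Relative roughness ε/D = 0.000124/0.123 = 0.00101. Swamee-Jain: f = 0.25/(log₁₀[0.00101/3.7 + 5.74/1.816e+04^0.9])² = 0.25/(log₁₀[0.000272 + 0.000843])² = 0.25/(-2.953)² = 0.02868.
Total minor-loss coefficient ΣK = 2·2.4 + 3·0.48 + 4·0.35 = 7.64.
ΔP = [f·L/D + ΣK]·(ρV²/2) = [0.02868·1060/0.123 + 7.64]·(855·5.319²/2) = [247.1 + 7.64]·1.209e+04 = 3.081e+06 Pa.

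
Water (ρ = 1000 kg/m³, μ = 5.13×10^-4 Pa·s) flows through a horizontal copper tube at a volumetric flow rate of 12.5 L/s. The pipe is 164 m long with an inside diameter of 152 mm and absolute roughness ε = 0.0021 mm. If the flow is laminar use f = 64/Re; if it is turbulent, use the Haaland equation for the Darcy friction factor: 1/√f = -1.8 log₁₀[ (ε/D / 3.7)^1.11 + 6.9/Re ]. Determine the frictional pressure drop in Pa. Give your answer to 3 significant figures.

ΔP ≈ 3970 Pa

Q = 12.5 L/s = 12.5/1000 = 0.0125 m³/s.
Cross-sectional area A = πD²/4 = π(0.152)²/4 = 0.01815 m²; mean velocity V = Q/A = 0.0125/0.01815 = 0.6889 m/s.
Reynolds number Re = ρVD/μ = 1000 · 0.6889 · 0.152 / 0.000513 = 2.041e+05.
Re > 4000 → turbulent. Relative roughness ε/D = 2.1e-06/0.152 = 1.38e-05. Haaland: 1/√f = -1.8 log₁₀[(1.38e-05/3.7)^1.11 + 6.9/2.041e+05] = -1.8 log₁₀[9.44e-07 + 3.38e-05] = 8.026, so f = 0.01552.
Darcy-Weisbach: ΔP = f(L/D)(ρV²/2) = 0.01552·(164/0.152)·(1000·0.6889²/2) = 0.01552·1079·237.3 = 3974 Pa.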